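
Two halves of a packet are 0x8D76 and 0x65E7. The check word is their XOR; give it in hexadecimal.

0xE891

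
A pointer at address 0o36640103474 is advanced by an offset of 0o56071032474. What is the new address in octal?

Add column by column in base 8, right to left:
  4+4 = 0 carry 1
  7+7+1 = 7 carry 1
  4+4+1 = 1 carry 1
  3+2+1 = 6
  0+3 = 3
  1+0 = 1
  0+1 = 1
  4+7 = 3 carry 1
  6+0+1 = 7
  6+6 = 4 carry 1
  3+5+1 = 1 carry 1
  final carry 1

0o114731136170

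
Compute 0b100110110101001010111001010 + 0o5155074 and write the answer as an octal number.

0o473670006

0b100110110101001010111001010 = 0o466512712 in octal.
Add column by column in base 8, right to left:
  2+4 = 6
  1+7 = 0 carry 1
  7+0+1 = 0 carry 1
  2+5+1 = 0 carry 1
  1+5+1 = 7
  5+1 = 6
  6+5 = 3 carry 1
  6+0+1 = 7
  4+0 = 4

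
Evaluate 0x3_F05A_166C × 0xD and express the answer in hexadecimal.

0x333493237C

Multiply each base-16 digit by 13, carrying:
  C×13 = 156 → write C carry 9
  6×13+9 = 87 → write 7 carry 5
  6×13+5 = 83 → write 3 carry 5
  1×13+5 = 18 → write 2 carry 1
  A×13+1 = 131 → write 3 carry 8
  5×13+8 = 73 → write 9 carry 4
  0×13+4 = 4 → write 4
  F×13 = 195 → write 3 carry 12
  3×13+12 = 51 → write 3 carry 3
  remaining carry: 3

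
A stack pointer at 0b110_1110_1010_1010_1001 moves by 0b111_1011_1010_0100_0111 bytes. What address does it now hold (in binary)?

Add column by column in base 2, right to left:
  1+1 = 0 carry 1
  0+1+1 = 0 carry 1
  0+1+1 = 0 carry 1
  1+0+1 = 0 carry 1
  0+0+1 = 1
  1+0 = 1
  0+1 = 1
  1+0 = 1
  0+0 = 0
  1+1 = 0 carry 1
  0+0+1 = 1
  1+1 = 0 carry 1
  0+1+1 = 0 carry 1
  1+1+1 = 1 carry 1
  1+0+1 = 0 carry 1
  1+1+1 = 1 carry 1
  0+1+1 = 0 carry 1
  1+1+1 = 1 carry 1
  1+1+1 = 1 carry 1
  final carry 1

0b11101010010011110000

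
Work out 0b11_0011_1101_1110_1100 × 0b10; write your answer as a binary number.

Multiply each base-2 digit by 2, carrying:
  0×2 = 0 → write 0
  0×2 = 0 → write 0
  1×2 = 2 → write 0 carry 1
  1×2+1 = 3 → write 1 carry 1
  0×2+1 = 1 → write 1
  1×2 = 2 → write 0 carry 1
  1×2+1 = 3 → write 1 carry 1
  1×2+1 = 3 → write 1 carry 1
  1×2+1 = 3 → write 1 carry 1
  0×2+1 = 1 → write 1
  1×2 = 2 → write 0 carry 1
  1×2+1 = 3 → write 1 carry 1
  1×2+1 = 3 → write 1 carry 1
  1×2+1 = 3 → write 1 carry 1
  0×2+1 = 1 → write 1
  0×2 = 0 → write 0
  1×2 = 2 → write 0 carry 1
  1×2+1 = 3 → write 1 carry 1
  remaining carry: 1

0b1100111101111011000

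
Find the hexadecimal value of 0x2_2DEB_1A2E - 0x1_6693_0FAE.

0xC7580A80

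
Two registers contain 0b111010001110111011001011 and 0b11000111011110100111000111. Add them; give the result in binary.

0b100000001101101100010010010

Add column by column in base 2, right to left:
  1+1 = 0 carry 1
  1+1+1 = 1 carry 1
  0+1+1 = 0 carry 1
  1+0+1 = 0 carry 1
  0+0+1 = 1
  0+0 = 0
  1+1 = 0 carry 1
  1+1+1 = 1 carry 1
  0+1+1 = 0 carry 1
  1+0+1 = 0 carry 1
  1+0+1 = 0 carry 1
  1+1+1 = 1 carry 1
  0+0+1 = 1
  1+1 = 0 carry 1
  1+1+1 = 1 carry 1
  1+1+1 = 1 carry 1
  0+1+1 = 0 carry 1
  0+0+1 = 1
  0+1 = 1
  1+1 = 0 carry 1
  0+1+1 = 0 carry 1
  1+0+1 = 0 carry 1
  1+0+1 = 0 carry 1
  1+0+1 = 0 carry 1
  0+1+1 = 0 carry 1
  0+1+1 = 0 carry 1
  final carry 1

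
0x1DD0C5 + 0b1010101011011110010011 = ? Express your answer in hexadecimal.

0x488858

0b1010101011011110010011 = 0x2AB793 in hexadecimal.
Add column by column in base 16, right to left:
  5+3 = 8
  C+9 = 5 carry 1
  0+7+1 = 8
  D+B = 8 carry 1
  D+A+1 = 8 carry 1
  1+2+1 = 4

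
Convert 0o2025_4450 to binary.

0b10000010101100100101000

Each octal digit is 3 bits: 2=010 0=000 2=010 5=101 4=100 4=100 5=101 0=000.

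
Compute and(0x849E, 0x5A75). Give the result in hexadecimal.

AND each hex digit independently (no carries):
  8&5=0, 4&A=0, 9&7=1, E&5=4

0x0014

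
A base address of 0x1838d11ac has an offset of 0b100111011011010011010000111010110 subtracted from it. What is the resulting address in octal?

0o11010667726

0x1838d11ac = 0o60343210654 in octal.
0b100111011011010011010000111010110 = 0o47332320726 in octal.
Subtract column by column in base 8:
  4-6 → 6 (borrow)
  5-2-1 → 2
  6-7 → 7 (borrow)
  0-0-1 → 7 (borrow)
  1-2-1 → 6 (borrow)
  2-3-1 → 6 (borrow)
  3-2-1 → 0
  4-3 → 1
  3-3 → 0
  0-7 → 1 (borrow)
  6-4-1 → 1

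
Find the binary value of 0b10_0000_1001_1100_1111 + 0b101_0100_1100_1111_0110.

0b1110101011011000101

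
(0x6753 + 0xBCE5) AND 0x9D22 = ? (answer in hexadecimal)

Add column by column in base 16, right to left:
  3+5 = 8
  5+E = 3 carry 1
  7+C+1 = 4 carry 1
  6+B+1 = 2 carry 1
  final carry 1
Sum = 0x12438; now AND with 0x9D22:
  1&0=0, 2&9=0, 4&D=4, 3&2=2, 8&2=0

0x420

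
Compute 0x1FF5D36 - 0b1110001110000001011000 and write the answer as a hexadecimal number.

0b1110001110000001011000 = 0x38E058 in hexadecimal.
Subtract column by column in base 16:
  6-8 → E (borrow)
  3-5-1 → D (borrow)
  D-0-1 → C
  5-E → 7 (borrow)
  F-8-1 → 6
  F-3 → C
  1-0 → 1

0x1C67CDE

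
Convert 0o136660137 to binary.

0b1011110110110000001011111

Each octal digit is 3 bits: 1=001 3=011 6=110 6=110 6=110 0=000 1=001 3=011 7=111.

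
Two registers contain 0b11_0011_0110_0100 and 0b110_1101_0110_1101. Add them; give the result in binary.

0b1010000011010001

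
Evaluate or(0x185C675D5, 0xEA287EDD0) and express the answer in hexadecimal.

0xFA7C7FDD5

OR each hex digit independently (no carries):
  1|E=F, 8|A=A, 5|2=7, C|8=C, 6|7=7, 7|E=F, 5|D=D, D|D=D, 5|0=5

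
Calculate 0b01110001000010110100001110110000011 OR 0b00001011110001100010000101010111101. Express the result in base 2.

0b01111011110011110110001111110111111

OR bit by bit (1 where either bit is 1):
  01110001000010110100001110110000011
| 00001011110001100010000101010111101
= 01111011110011110110001111110111111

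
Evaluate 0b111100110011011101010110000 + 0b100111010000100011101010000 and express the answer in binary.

Add column by column in base 2, right to left:
  0+0 = 0
  0+0 = 0
  0+0 = 0
  0+0 = 0
  1+1 = 0 carry 1
  1+0+1 = 0 carry 1
  0+1+1 = 0 carry 1
  1+0+1 = 0 carry 1
  0+1+1 = 0 carry 1
  1+1+1 = 1 carry 1
  0+1+1 = 0 carry 1
  1+0+1 = 0 carry 1
  1+0+1 = 0 carry 1
  1+0+1 = 0 carry 1
  0+1+1 = 0 carry 1
  1+0+1 = 0 carry 1
  1+0+1 = 0 carry 1
  0+0+1 = 1
  0+0 = 0
  1+1 = 0 carry 1
  1+0+1 = 0 carry 1
  0+1+1 = 0 carry 1
  0+1+1 = 0 carry 1
  1+1+1 = 1 carry 1
  1+0+1 = 0 carry 1
  1+0+1 = 0 carry 1
  1+1+1 = 1 carry 1
  final carry 1

0b1100100000100000001000000000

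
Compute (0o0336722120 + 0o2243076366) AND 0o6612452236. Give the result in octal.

Add column by column in base 8, right to left:
  0+6 = 6
  2+6 = 0 carry 1
  1+3+1 = 5
  2+6 = 0 carry 1
  2+7+1 = 2 carry 1
  7+0+1 = 0 carry 1
  6+3+1 = 2 carry 1
  3+4+1 = 0 carry 1
  3+2+1 = 6
  0+2 = 2
Sum = 0o2602020506; now AND with 0o6612452236:
  2&6=2, 6&6=6, 0&1=0, 2&2=2, 0&4=0, 2&5=0, 0&2=0, 5&2=0, 0&3=0, 6&6=6

0o2602000006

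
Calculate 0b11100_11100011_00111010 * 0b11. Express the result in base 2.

0b10101101010100110101110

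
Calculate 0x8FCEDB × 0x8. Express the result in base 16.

Multiply each base-16 digit by 8, carrying:
  B×8 = 88 → write 8 carry 5
  D×8+5 = 109 → write D carry 6
  E×8+6 = 118 → write 6 carry 7
  C×8+7 = 103 → write 7 carry 6
  F×8+6 = 126 → write E carry 7
  8×8+7 = 71 → write 7 carry 4
  remaining carry: 4

0x47E76D8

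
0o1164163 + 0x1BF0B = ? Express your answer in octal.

0o1523576

0x1BF0B = 0o337413 in octal.
Add column by column in base 8, right to left:
  3+3 = 6
  6+1 = 7
  1+4 = 5
  4+7 = 3 carry 1
  6+3+1 = 2 carry 1
  1+3+1 = 5
  1+0 = 1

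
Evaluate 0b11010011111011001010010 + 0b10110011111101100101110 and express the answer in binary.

0b110000111111000110000000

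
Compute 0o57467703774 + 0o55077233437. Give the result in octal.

0o134567137433

Add column by column in base 8, right to left:
  4+7 = 3 carry 1
  7+3+1 = 3 carry 1
  7+4+1 = 4 carry 1
  3+3+1 = 7
  0+3 = 3
  7+2 = 1 carry 1
  7+7+1 = 7 carry 1
  6+7+1 = 6 carry 1
  4+0+1 = 5
  7+5 = 4 carry 1
  5+5+1 = 3 carry 1
  final carry 1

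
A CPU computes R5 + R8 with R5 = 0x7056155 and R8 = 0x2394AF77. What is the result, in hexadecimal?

0x2A9A10CC

Add column by column in base 16, right to left:
  5+7 = C
  5+7 = C
  1+F = 0 carry 1
  6+A+1 = 1 carry 1
  5+4+1 = A
  0+9 = 9
  7+3 = A
  0+2 = 2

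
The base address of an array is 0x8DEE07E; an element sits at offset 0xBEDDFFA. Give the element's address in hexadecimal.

0x14CCC078

Add column by column in base 16, right to left:
  E+A = 8 carry 1
  7+F+1 = 7 carry 1
  0+F+1 = 0 carry 1
  E+D+1 = C carry 1
  E+D+1 = C carry 1
  D+E+1 = C carry 1
  8+B+1 = 4 carry 1
  final carry 1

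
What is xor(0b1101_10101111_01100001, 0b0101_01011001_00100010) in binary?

XOR bit by bit (1 where the bits differ):
  11011010111101100001
^ 01010101100100100010
= 10001111011001000011

0b10001111011001000011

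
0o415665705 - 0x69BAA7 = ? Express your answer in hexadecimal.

0x3CDB11E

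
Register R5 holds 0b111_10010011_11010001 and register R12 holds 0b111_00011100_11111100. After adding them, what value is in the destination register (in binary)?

0b11101011000011001101

Add column by column in base 2, right to left:
  1+0 = 1
  0+0 = 0
  0+1 = 1
  0+1 = 1
  1+1 = 0 carry 1
  0+1+1 = 0 carry 1
  1+1+1 = 1 carry 1
  1+1+1 = 1 carry 1
  1+0+1 = 0 carry 1
  1+0+1 = 0 carry 1
  0+1+1 = 0 carry 1
  0+1+1 = 0 carry 1
  1+1+1 = 1 carry 1
  0+0+1 = 1
  0+0 = 0
  1+0 = 1
  1+1 = 0 carry 1
  1+1+1 = 1 carry 1
  1+1+1 = 1 carry 1
  final carry 1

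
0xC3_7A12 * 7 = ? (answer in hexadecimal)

Multiply each base-16 digit by 7, carrying:
  2×7 = 14 → write E
  1×7 = 7 → write 7
  A×7 = 70 → write 6 carry 4
  7×7+4 = 53 → write 5 carry 3
  3×7+3 = 24 → write 8 carry 1
  C×7+1 = 85 → write 5 carry 5
  remaining carry: 5

0x558567E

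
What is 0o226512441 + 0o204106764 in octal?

0o432621425

Add column by column in base 8, right to left:
  1+4 = 5
  4+6 = 2 carry 1
  4+7+1 = 4 carry 1
  2+6+1 = 1 carry 1
  1+0+1 = 2
  5+1 = 6
  6+4 = 2 carry 1
  2+0+1 = 3
  2+2 = 4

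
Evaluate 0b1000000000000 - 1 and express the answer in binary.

0b111111111111

The trailing 12 digits are 0, so subtracting 1 borrows through: they become 1 and the next digit up decrements.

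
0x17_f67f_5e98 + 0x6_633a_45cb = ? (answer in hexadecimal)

0x1e59b9a463

Add column by column in base 16, right to left:
  8+b = 3 carry 1
  9+c+1 = 6 carry 1
  e+5+1 = 4 carry 1
  5+4+1 = a
  f+a = 9 carry 1
  7+3+1 = b
  6+3 = 9
  f+6 = 5 carry 1
  7+6+1 = e
  1+0 = 1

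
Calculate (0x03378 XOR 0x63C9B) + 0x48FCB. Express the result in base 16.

0xA9FAE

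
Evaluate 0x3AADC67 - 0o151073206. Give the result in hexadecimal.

0x20665E1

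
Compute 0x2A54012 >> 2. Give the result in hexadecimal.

2 bits is not a whole number of base-16 digits; in binary: 10101001010100000000010010 >> 2 = 101010010101000000000100.

0xA95004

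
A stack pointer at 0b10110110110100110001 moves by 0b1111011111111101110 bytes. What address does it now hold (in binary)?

0b100110010110100011111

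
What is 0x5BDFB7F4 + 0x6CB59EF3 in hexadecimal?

0xC89556E7

Add column by column in base 16, right to left:
  4+3 = 7
  F+F = E carry 1
  7+E+1 = 6 carry 1
  B+9+1 = 5 carry 1
  F+5+1 = 5 carry 1
  D+B+1 = 9 carry 1
  B+C+1 = 8 carry 1
  5+6+1 = C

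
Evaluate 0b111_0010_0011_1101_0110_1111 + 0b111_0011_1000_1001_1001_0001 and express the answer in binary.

0b111001011100011100000000

Add column by column in base 2, right to left:
  1+1 = 0 carry 1
  1+0+1 = 0 carry 1
  1+0+1 = 0 carry 1
  1+0+1 = 0 carry 1
  0+1+1 = 0 carry 1
  1+0+1 = 0 carry 1
  1+0+1 = 0 carry 1
  0+1+1 = 0 carry 1
  1+1+1 = 1 carry 1
  0+0+1 = 1
  1+0 = 1
  1+1 = 0 carry 1
  1+0+1 = 0 carry 1
  1+0+1 = 0 carry 1
  0+0+1 = 1
  0+1 = 1
  0+1 = 1
  1+1 = 0 carry 1
  0+0+1 = 1
  0+0 = 0
  1+1 = 0 carry 1
  1+1+1 = 1 carry 1
  1+1+1 = 1 carry 1
  final carry 1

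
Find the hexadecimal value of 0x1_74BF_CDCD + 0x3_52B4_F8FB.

Add column by column in base 16, right to left:
  D+B = 8 carry 1
  C+F+1 = C carry 1
  D+8+1 = 6 carry 1
  C+F+1 = C carry 1
  F+4+1 = 4 carry 1
  B+B+1 = 7 carry 1
  4+2+1 = 7
  7+5 = C
  1+3 = 4

0x4C774C6C8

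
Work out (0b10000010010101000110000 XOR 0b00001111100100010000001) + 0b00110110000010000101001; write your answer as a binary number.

0b11000011110011011011010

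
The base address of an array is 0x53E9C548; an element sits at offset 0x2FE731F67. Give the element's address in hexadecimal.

Add column by column in base 16, right to left:
  8+7 = F
  4+6 = A
  5+F = 4 carry 1
  C+1+1 = E
  9+3 = C
  E+7 = 5 carry 1
  3+E+1 = 2 carry 1
  5+F+1 = 5 carry 1
  0+2+1 = 3

0x3525CE4AF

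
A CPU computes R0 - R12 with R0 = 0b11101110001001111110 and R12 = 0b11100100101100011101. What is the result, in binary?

0b1001011101100001

Subtract column by column in base 2:
  0-1 → 1 (borrow)
  1-0-1 → 0
  1-1 → 0
  1-1 → 0
  1-1 → 0
  1-0 → 1
  1-0 → 1
  0-0 → 0
  0-1 → 1 (borrow)
  1-1-1 → 1 (borrow)
  0-0-1 → 1 (borrow)
  0-1-1 → 0 (borrow)
  0-0-1 → 1 (borrow)
  1-0-1 → 0
  1-1 → 0
  1-0 → 1
  0-0 → 0
  1-1 → 0
  1-1 → 0
  1-1 → 0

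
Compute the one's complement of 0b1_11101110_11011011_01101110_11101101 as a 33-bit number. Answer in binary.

Invert each bit: 111101110110110110110111011101101 → 000010001001001001001000100010010.

0b000010001001001001001000100010010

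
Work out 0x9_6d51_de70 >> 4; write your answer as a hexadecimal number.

0x96d51de7

Shifting right by 4 bits = 1 hex digit: drop the last 1.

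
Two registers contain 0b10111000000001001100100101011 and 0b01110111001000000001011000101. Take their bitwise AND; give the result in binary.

0b00110000000000000000000000001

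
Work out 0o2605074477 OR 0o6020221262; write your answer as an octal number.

0o6625275677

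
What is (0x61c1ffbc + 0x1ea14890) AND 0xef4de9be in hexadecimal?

0x8041480c

Add column by column in base 16, right to left:
  c+0 = c
  b+9 = 4 carry 1
  f+8+1 = 8 carry 1
  f+4+1 = 4 carry 1
  1+1+1 = 3
  c+a = 6 carry 1
  1+e+1 = 0 carry 1
  6+1+1 = 8
Sum = 0x8063484c; now AND with 0xef4de9be:
  8&e=8, 0&f=0, 6&4=4, 3&d=1, 4&e=4, 8&9=8, 4&b=0, c&e=c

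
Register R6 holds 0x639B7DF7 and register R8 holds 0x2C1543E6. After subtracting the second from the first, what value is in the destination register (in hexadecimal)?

0x37863A11

Subtract column by column in base 16:
  7-6 → 1
  F-E → 1
  D-3 → A
  7-4 → 3
  B-5 → 6
  9-1 → 8
  3-C → 7 (borrow)
  6-2-1 → 3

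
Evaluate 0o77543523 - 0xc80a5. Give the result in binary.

0o77543523 = 0b111111101100011101010011 in binary.
0xc80a5 = 0b11001000000010100101 in binary.
Subtract column by column in base 2:
  1-1 → 0
  1-0 → 1
  0-1 → 1 (borrow)
  0-0-1 → 1 (borrow)
  1-0-1 → 0
  0-1 → 1 (borrow)
  1-0-1 → 0
  0-1 → 1 (borrow)
  1-0-1 → 0
  1-0 → 1
  1-0 → 1
  0-0 → 0
  0-0 → 0
  0-0 → 0
  1-0 → 1
  1-1 → 0
  0-0 → 0
  1-0 → 1
  1-1 → 0
  1-1 → 0
  1-0 → 1
  1-0 → 1
  1-0 → 1
  1-0 → 1

0b111100100100011010101110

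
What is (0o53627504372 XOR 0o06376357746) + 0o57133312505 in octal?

0o134705166141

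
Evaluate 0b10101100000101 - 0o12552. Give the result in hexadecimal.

0b10101100000101 = 0x2B05 in hexadecimal.
0o12552 = 0x156A in hexadecimal.
Subtract column by column in base 16:
  5-A → B (borrow)
  0-6-1 → 9 (borrow)
  B-5-1 → 5
  2-1 → 1

0x159B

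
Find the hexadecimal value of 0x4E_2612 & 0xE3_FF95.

AND each hex digit independently (no carries):
  4&E=4, E&3=2, 2&F=2, 6&F=6, 1&9=1, 2&5=0

0x422610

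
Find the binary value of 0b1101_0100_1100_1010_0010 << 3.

0b11010100110010100010000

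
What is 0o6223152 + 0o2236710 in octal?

0o10462062

Add column by column in base 8, right to left:
  2+0 = 2
  5+1 = 6
  1+7 = 0 carry 1
  3+6+1 = 2 carry 1
  2+3+1 = 6
  2+2 = 4
  6+2 = 0 carry 1
  final carry 1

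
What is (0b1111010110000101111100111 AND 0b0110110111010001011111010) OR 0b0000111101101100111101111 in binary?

0b110111111101101111101111

0b1111010110000101111100111 AND 0b0110110111010001011111010 = 0b0110010110000001011100010.
Then OR with 0b0000111101101100111101111.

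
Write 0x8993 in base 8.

0o104623

Expand each hex digit to 4 bits: 8=1000 9=1001 9=1001 3=0011.
Group the bits in threes: 001 000 100 110 010 011 → 104623.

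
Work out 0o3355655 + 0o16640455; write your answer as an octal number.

0o22216332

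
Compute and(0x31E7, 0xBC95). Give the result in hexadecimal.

0x3085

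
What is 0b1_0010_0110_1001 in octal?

Group the bits in threes: 001 001 001 101 001 → 11151.

0o11151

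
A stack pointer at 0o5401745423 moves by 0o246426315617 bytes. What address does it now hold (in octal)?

Add column by column in base 8, right to left:
  3+7 = 2 carry 1
  2+1+1 = 4
  4+6 = 2 carry 1
  5+5+1 = 3 carry 1
  4+1+1 = 6
  7+3 = 2 carry 1
  1+6+1 = 0 carry 1
  0+2+1 = 3
  4+4 = 0 carry 1
  5+6+1 = 4 carry 1
  0+4+1 = 5
  0+2 = 2

0o254030263242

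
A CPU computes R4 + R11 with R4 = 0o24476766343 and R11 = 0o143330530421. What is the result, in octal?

Add column by column in base 8, right to left:
  3+1 = 4
  4+2 = 6
  3+4 = 7
  6+0 = 6
  6+3 = 1 carry 1
  7+5+1 = 5 carry 1
  6+0+1 = 7
  7+3 = 2 carry 1
  4+3+1 = 0 carry 1
  4+3+1 = 0 carry 1
  2+4+1 = 7
  0+1 = 1

0o170027516764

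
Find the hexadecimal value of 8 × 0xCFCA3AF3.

Multiply each base-16 digit by 8, carrying:
  3×8 = 24 → write 8 carry 1
  F×8+1 = 121 → write 9 carry 7
  A×8+7 = 87 → write 7 carry 5
  3×8+5 = 29 → write D carry 1
  A×8+1 = 81 → write 1 carry 5
  C×8+5 = 101 → write 5 carry 6
  F×8+6 = 126 → write E carry 7
  C×8+7 = 103 → write 7 carry 6
  remaining carry: 6

0x67E51D798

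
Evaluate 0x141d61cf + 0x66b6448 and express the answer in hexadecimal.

Add column by column in base 16, right to left:
  f+8 = 7 carry 1
  c+4+1 = 1 carry 1
  1+4+1 = 6
  6+6 = c
  d+b = 8 carry 1
  1+6+1 = 8
  4+6 = a
  1+0 = 1

0x1a88c617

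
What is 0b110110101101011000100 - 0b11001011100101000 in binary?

0b110011100001110011100

Subtract column by column in base 2:
  0-0 → 0
  0-0 → 0
  1-0 → 1
  0-1 → 1 (borrow)
  0-0-1 → 1 (borrow)
  0-1-1 → 0 (borrow)
  1-0-1 → 0
  1-0 → 1
  0-1 → 1 (borrow)
  1-1-1 → 1 (borrow)
  0-1-1 → 0 (borrow)
  1-0-1 → 0
  1-1 → 0
  0-0 → 0
  1-0 → 1
  0-1 → 1 (borrow)
  1-1-1 → 1 (borrow)
  1-0-1 → 0
  0-0 → 0
  1-0 → 1
  1-0 → 1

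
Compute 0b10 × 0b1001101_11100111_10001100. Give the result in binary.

0b100110111100111100011000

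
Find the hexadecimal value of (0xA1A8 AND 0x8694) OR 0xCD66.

0xCDE6

0xA1A8 AND 0x8694 = 0x8080.
Then OR with 0xCD66.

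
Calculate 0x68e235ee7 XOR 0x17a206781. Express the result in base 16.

XOR each hex digit independently (no carries):
  6^1=7, 8^7=f, e^a=4, 2^2=0, 3^0=3, 5^6=3, e^7=9, e^8=6, 7^1=6

0x7f4033966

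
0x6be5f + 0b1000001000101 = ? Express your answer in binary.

0b1101100111010100100

0x6be5f = 0b1101011111001011111 in binary.
Add column by column in base 2, right to left:
  1+1 = 0 carry 1
  1+0+1 = 0 carry 1
  1+1+1 = 1 carry 1
  1+0+1 = 0 carry 1
  1+0+1 = 0 carry 1
  0+0+1 = 1
  1+1 = 0 carry 1
  0+0+1 = 1
  0+0 = 0
  1+0 = 1
  1+0 = 1
  1+0 = 1
  1+1 = 0 carry 1
  1+0+1 = 0 carry 1
  0+0+1 = 1
  1+0 = 1
  0+0 = 0
  1+0 = 1
  1+0 = 1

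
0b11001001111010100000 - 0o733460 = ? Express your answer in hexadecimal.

0x8E770

0b11001001111010100000 = 0xC9EA0 in hexadecimal.
0o733460 = 0x3B730 in hexadecimal.
Subtract column by column in base 16:
  0-0 → 0
  A-3 → 7
  E-7 → 7
  9-B → E (borrow)
  C-3-1 → 8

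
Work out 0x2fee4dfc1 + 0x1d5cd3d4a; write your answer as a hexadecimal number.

0x4d4b21d0b

Add column by column in base 16, right to left:
  1+a = b
  c+4 = 0 carry 1
  f+d+1 = d carry 1
  d+3+1 = 1 carry 1
  4+d+1 = 2 carry 1
  e+c+1 = b carry 1
  e+5+1 = 4 carry 1
  f+d+1 = d carry 1
  2+1+1 = 4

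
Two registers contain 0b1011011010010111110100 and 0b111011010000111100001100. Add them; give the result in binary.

Add column by column in base 2, right to left:
  0+0 = 0
  0+0 = 0
  1+1 = 0 carry 1
  0+1+1 = 0 carry 1
  1+0+1 = 0 carry 1
  1+0+1 = 0 carry 1
  1+0+1 = 0 carry 1
  1+0+1 = 0 carry 1
  1+1+1 = 1 carry 1
  0+1+1 = 0 carry 1
  1+1+1 = 1 carry 1
  0+1+1 = 0 carry 1
  0+0+1 = 1
  1+0 = 1
  0+0 = 0
  1+0 = 1
  1+1 = 0 carry 1
  0+0+1 = 1
  1+1 = 0 carry 1
  1+1+1 = 1 carry 1
  0+0+1 = 1
  1+1 = 0 carry 1
  0+1+1 = 0 carry 1
  0+1+1 = 0 carry 1
  final carry 1

0b1000110101011010100000000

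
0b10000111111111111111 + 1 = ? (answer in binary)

0b10001000000000000000

The trailing 15 digits are 1 (max in base 2), so adding 1 cascades: they roll to 0 and the next digit up increments.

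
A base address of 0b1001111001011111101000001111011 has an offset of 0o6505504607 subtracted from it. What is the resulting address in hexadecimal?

0b1001111001011111101000001111011 = 0x4f2fd07b in hexadecimal.
0o6505504607 = 0x35168987 in hexadecimal.
Subtract column by column in base 16:
  b-7 → 4
  7-8 → f (borrow)
  0-9-1 → 6 (borrow)
  d-8-1 → 4
  f-6 → 9
  2-1 → 1
  f-5 → a
  4-3 → 1

0x1a1946f4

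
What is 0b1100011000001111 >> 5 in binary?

Right shift by 5: drop the 5 least-significant bits.

0b11000110000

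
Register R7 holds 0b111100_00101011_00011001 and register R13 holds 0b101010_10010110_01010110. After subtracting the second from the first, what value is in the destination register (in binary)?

0b100011001010011000011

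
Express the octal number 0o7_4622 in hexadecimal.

0x7992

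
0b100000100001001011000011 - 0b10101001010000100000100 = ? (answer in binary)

0b1011010111000110111111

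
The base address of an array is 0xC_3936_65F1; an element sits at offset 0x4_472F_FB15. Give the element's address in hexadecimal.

Add column by column in base 16, right to left:
  1+5 = 6
  F+1 = 0 carry 1
  5+B+1 = 1 carry 1
  6+F+1 = 6 carry 1
  6+F+1 = 6 carry 1
  3+2+1 = 6
  9+7 = 0 carry 1
  3+4+1 = 8
  C+4 = 0 carry 1
  final carry 1

0x1080666106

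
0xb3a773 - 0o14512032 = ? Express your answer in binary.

0b100000010001001101011001

0xb3a773 = 0b101100111010011101110011 in binary.
0o14512032 = 0b1100101001010000011010 in binary.
Subtract column by column in base 2:
  1-0 → 1
  1-1 → 0
  0-0 → 0
  0-1 → 1 (borrow)
  1-1-1 → 1 (borrow)
  1-0-1 → 0
  1-0 → 1
  0-0 → 0
  1-0 → 1
  1-0 → 1
  1-1 → 0
  0-0 → 0
  0-1 → 1 (borrow)
  1-0-1 → 0
  0-0 → 0
  1-1 → 0
  1-0 → 1
  1-1 → 0
  0-0 → 0
  0-0 → 0
  1-1 → 0
  1-1 → 0
  0-0 → 0
  1-0 → 1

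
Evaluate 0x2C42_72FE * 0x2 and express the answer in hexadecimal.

0x5884E5FC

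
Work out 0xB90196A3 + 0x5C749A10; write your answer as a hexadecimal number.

0x1157630B3

Add column by column in base 16, right to left:
  3+0 = 3
  A+1 = B
  6+A = 0 carry 1
  9+9+1 = 3 carry 1
  1+4+1 = 6
  0+7 = 7
  9+C = 5 carry 1
  B+5+1 = 1 carry 1
  final carry 1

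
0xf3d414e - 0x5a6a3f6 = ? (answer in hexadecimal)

Subtract column by column in base 16:
  e-6 → 8
  4-f → 5 (borrow)
  1-3-1 → d (borrow)
  4-a-1 → 9 (borrow)
  d-6-1 → 6
  3-a → 9 (borrow)
  f-5-1 → 9

0x9969d58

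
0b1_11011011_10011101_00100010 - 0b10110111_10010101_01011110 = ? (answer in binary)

Subtract column by column in base 2:
  0-0 → 0
  1-1 → 0
  0-1 → 1 (borrow)
  0-1-1 → 0 (borrow)
  0-1-1 → 0 (borrow)
  1-0-1 → 0
  0-1 → 1 (borrow)
  0-0-1 → 1 (borrow)
  1-1-1 → 1 (borrow)
  0-0-1 → 1 (borrow)
  1-1-1 → 1 (borrow)
  1-0-1 → 0
  1-1 → 0
  0-0 → 0
  0-0 → 0
  1-1 → 0
  1-1 → 0
  1-1 → 0
  0-1 → 1 (borrow)
  1-0-1 → 0
  1-1 → 0
  0-1 → 1 (borrow)
  1-0-1 → 0
  1-1 → 0
  1-0 → 1

0b1001001000000011111000100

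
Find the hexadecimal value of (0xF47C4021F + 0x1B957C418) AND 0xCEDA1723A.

0x1014232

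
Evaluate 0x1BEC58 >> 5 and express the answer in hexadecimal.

5 bits is not a whole number of base-16 digits; in binary: 110111110110001011000 >> 5 = 1101111101100010.

0xDF62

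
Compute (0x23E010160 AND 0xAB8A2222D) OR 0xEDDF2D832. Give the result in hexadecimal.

0x23E010160 AND 0xAB8A2222D = 0x238000020.
Then OR with 0xEDDF2D832.

0xEFDF2D832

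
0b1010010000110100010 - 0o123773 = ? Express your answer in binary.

0b1000111100110100111

0o123773 = 0b1010011111111011 in binary.
Subtract column by column in base 2:
  0-1 → 1 (borrow)
  1-1-1 → 1 (borrow)
  0-0-1 → 1 (borrow)
  0-1-1 → 0 (borrow)
  0-1-1 → 0 (borrow)
  1-1-1 → 1 (borrow)
  0-1-1 → 0 (borrow)
  1-1-1 → 1 (borrow)
  1-1-1 → 1 (borrow)
  0-1-1 → 0 (borrow)
  0-1-1 → 0 (borrow)
  0-0-1 → 1 (borrow)
  0-0-1 → 1 (borrow)
  1-1-1 → 1 (borrow)
  0-0-1 → 1 (borrow)
  0-1-1 → 0 (borrow)
  1-0-1 → 0
  0-0 → 0
  1-0 → 1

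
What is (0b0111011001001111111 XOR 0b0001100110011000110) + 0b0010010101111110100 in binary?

0b1001010101010101101

First 0b0111011001001111111 XOR 0b0001100110011000110 = 0b0110111111010111001.
Add column by column in base 2, right to left:
  1+0 = 1
  0+0 = 0
  0+1 = 1
  1+0 = 1
  1+1 = 0 carry 1
  1+1+1 = 1 carry 1
  0+1+1 = 0 carry 1
  1+1+1 = 1 carry 1
  0+1+1 = 0 carry 1
  1+1+1 = 1 carry 1
  1+0+1 = 0 carry 1
  1+1+1 = 1 carry 1
  1+0+1 = 0 carry 1
  1+1+1 = 1 carry 1
  1+0+1 = 0 carry 1
  0+0+1 = 1
  1+1 = 0 carry 1
  1+0+1 = 0 carry 1
  final carry 1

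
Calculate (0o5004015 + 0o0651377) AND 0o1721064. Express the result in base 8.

0o1601004

Add column by column in base 8, right to left:
  5+7 = 4 carry 1
  1+7+1 = 1 carry 1
  0+3+1 = 4
  4+1 = 5
  0+5 = 5
  0+6 = 6
  5+0 = 5
Sum = 0o5655414; now AND with 0o1721064:
  5&1=1, 6&7=6, 5&2=0, 5&1=1, 4&0=0, 1&6=0, 4&4=4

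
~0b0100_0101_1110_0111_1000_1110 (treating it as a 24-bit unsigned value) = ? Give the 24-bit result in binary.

Invert each bit: 010001011110011110001110 → 101110100001100001110001.

0b101110100001100001110001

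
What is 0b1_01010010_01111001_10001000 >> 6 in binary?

0b1010100100111100110

Right shift by 6: drop the 6 least-significant bits.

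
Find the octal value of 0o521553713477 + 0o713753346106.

Add column by column in base 8, right to left:
  7+6 = 5 carry 1
  7+0+1 = 0 carry 1
  4+1+1 = 6
  3+6 = 1 carry 1
  1+4+1 = 6
  7+3 = 2 carry 1
  3+3+1 = 7
  5+5 = 2 carry 1
  5+7+1 = 5 carry 1
  1+3+1 = 5
  2+1 = 3
  5+7 = 4 carry 1
  final carry 1

0o1435527261605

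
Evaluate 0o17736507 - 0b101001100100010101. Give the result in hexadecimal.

0x3D2432

0o17736507 = 0x3FBD47 in hexadecimal.
0b101001100100010101 = 0x29915 in hexadecimal.
Subtract column by column in base 16:
  7-5 → 2
  4-1 → 3
  D-9 → 4
  B-9 → 2
  F-2 → D
  3-0 → 3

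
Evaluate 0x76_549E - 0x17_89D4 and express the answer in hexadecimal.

0x5ECACA

Subtract column by column in base 16:
  E-4 → A
  9-D → C (borrow)
  4-9-1 → A (borrow)
  5-8-1 → C (borrow)
  6-7-1 → E (borrow)
  7-1-1 → 5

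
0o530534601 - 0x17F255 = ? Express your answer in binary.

0o530534601 = 0b101011000101011100110000001 in binary.
0x17F255 = 0b101111111001001010101 in binary.
Subtract column by column in base 2:
  1-1 → 0
  0-0 → 0
  0-1 → 1 (borrow)
  0-0-1 → 1 (borrow)
  0-1-1 → 0 (borrow)
  0-0-1 → 1 (borrow)
  0-1-1 → 0 (borrow)
  1-0-1 → 0
  1-0 → 1
  0-1 → 1 (borrow)
  0-0-1 → 1 (borrow)
  1-0-1 → 0
  1-1 → 0
  1-1 → 0
  0-1 → 1 (borrow)
  1-1-1 → 1 (borrow)
  0-1-1 → 0 (borrow)
  1-1-1 → 1 (borrow)
  0-1-1 → 0 (borrow)
  0-0-1 → 1 (borrow)
  0-1-1 → 0 (borrow)
  1-0-1 → 0
  1-0 → 1
  0-0 → 0
  1-0 → 1
  0-0 → 0
  1-0 → 1

0b101010010101100011100101100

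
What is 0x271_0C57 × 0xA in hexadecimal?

Multiply each base-16 digit by 10, carrying:
  7×10 = 70 → write 6 carry 4
  5×10+4 = 54 → write 6 carry 3
  C×10+3 = 123 → write B carry 7
  0×10+7 = 7 → write 7
  1×10 = 10 → write A
  7×10 = 70 → write 6 carry 4
  2×10+4 = 24 → write 8 carry 1
  remaining carry: 1

0x186A7B66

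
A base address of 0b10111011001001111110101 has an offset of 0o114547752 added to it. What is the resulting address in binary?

0b1100100000110001111011111

0o114547752 = 0b1001100101100111111101010 in binary.
Add column by column in base 2, right to left:
  1+0 = 1
  0+1 = 1
  1+0 = 1
  0+1 = 1
  1+0 = 1
  1+1 = 0 carry 1
  1+1+1 = 1 carry 1
  1+1+1 = 1 carry 1
  1+1+1 = 1 carry 1
  1+1+1 = 1 carry 1
  0+1+1 = 0 carry 1
  0+1+1 = 0 carry 1
  1+0+1 = 0 carry 1
  0+0+1 = 1
  0+1 = 1
  1+1 = 0 carry 1
  1+0+1 = 0 carry 1
  0+1+1 = 0 carry 1
  1+0+1 = 0 carry 1
  1+0+1 = 0 carry 1
  1+1+1 = 1 carry 1
  0+1+1 = 0 carry 1
  1+0+1 = 0 carry 1
  0+0+1 = 1
  0+1 = 1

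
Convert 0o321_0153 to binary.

Each octal digit is 3 bits: 3=011 2=010 1=001 0=000 1=001 5=101 3=011.

0b11010001000001101011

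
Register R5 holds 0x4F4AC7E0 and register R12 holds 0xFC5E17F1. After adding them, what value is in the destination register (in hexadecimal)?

0x14BA8DFD1

Add column by column in base 16, right to left:
  0+1 = 1
  E+F = D carry 1
  7+7+1 = F
  C+1 = D
  A+E = 8 carry 1
  4+5+1 = A
  F+C = B carry 1
  4+F+1 = 4 carry 1
  final carry 1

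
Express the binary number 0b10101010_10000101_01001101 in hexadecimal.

Group the bits into nibbles: 1010 1010 1000 0101 0100 1101 → aa854d.

0xaa854d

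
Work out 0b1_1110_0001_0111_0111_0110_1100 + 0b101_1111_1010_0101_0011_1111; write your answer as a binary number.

0b10010000010001110010101011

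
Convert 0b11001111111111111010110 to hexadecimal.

0x67FFD6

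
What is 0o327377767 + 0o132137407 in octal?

0o461537376

Add column by column in base 8, right to left:
  7+7 = 6 carry 1
  6+0+1 = 7
  7+4 = 3 carry 1
  7+7+1 = 7 carry 1
  7+3+1 = 3 carry 1
  3+1+1 = 5
  7+2 = 1 carry 1
  2+3+1 = 6
  3+1 = 4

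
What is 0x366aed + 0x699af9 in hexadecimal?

0xa005e6

Add column by column in base 16, right to left:
  d+9 = 6 carry 1
  e+f+1 = e carry 1
  a+a+1 = 5 carry 1
  6+9+1 = 0 carry 1
  6+9+1 = 0 carry 1
  3+6+1 = a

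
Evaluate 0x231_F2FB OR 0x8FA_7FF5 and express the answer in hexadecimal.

OR each hex digit independently (no carries):
  2|8=A, 3|F=F, 1|A=B, F|7=F, 2|F=F, F|F=F, B|5=F

0xAFBFFFF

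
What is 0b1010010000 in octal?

0o1220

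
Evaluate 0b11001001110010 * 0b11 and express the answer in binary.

0b1001011101010110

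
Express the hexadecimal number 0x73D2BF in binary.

Expand each hex digit to 4 bits: 7=0111 3=0011 D=1101 2=0010 B=1011 F=1111.

0b11100111101001010111111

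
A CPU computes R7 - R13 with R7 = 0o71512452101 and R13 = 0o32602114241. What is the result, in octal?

0o36710335640

Subtract column by column in base 8:
  1-1 → 0
  0-4 → 4 (borrow)
  1-2-1 → 6 (borrow)
  2-4-1 → 5 (borrow)
  5-1-1 → 3
  4-1 → 3
  2-2 → 0
  1-0 → 1
  5-6 → 7 (borrow)
  1-2-1 → 6 (borrow)
  7-3-1 → 3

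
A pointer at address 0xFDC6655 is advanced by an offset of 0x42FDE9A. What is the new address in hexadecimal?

0x140C44EF

Add column by column in base 16, right to left:
  5+A = F
  5+9 = E
  6+E = 4 carry 1
  6+D+1 = 4 carry 1
  C+F+1 = C carry 1
  D+2+1 = 0 carry 1
  F+4+1 = 4 carry 1
  final carry 1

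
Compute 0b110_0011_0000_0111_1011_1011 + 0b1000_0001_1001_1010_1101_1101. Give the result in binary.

0b111001001010001010011000

Add column by column in base 2, right to left:
  1+1 = 0 carry 1
  1+0+1 = 0 carry 1
  0+1+1 = 0 carry 1
  1+1+1 = 1 carry 1
  1+1+1 = 1 carry 1
  1+0+1 = 0 carry 1
  0+1+1 = 0 carry 1
  1+1+1 = 1 carry 1
  1+0+1 = 0 carry 1
  1+1+1 = 1 carry 1
  1+0+1 = 0 carry 1
  0+1+1 = 0 carry 1
  0+1+1 = 0 carry 1
  0+0+1 = 1
  0+0 = 0
  0+1 = 1
  1+1 = 0 carry 1
  1+0+1 = 0 carry 1
  0+0+1 = 1
  0+0 = 0
  0+0 = 0
  1+0 = 1
  1+0 = 1
  0+1 = 1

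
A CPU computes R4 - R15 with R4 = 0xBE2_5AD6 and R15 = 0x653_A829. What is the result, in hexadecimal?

0x58EB2AD

Subtract column by column in base 16:
  6-9 → D (borrow)
  D-2-1 → A
  A-8 → 2
  5-A → B (borrow)
  2-3-1 → E (borrow)
  E-5-1 → 8
  B-6 → 5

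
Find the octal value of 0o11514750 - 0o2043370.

0o7451360

Subtract column by column in base 8:
  0-0 → 0
  5-7 → 6 (borrow)
  7-3-1 → 3
  4-3 → 1
  1-4 → 5 (borrow)
  5-0-1 → 4
  1-2 → 7 (borrow)
  1-0-1 → 0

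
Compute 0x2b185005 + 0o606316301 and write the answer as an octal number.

0o6114366306

0x2b185005 = 0o5306050005 in octal.
Add column by column in base 8, right to left:
  5+1 = 6
  0+0 = 0
  0+3 = 3
  0+6 = 6
  5+1 = 6
  0+3 = 3
  6+6 = 4 carry 1
  0+0+1 = 1
  3+6 = 1 carry 1
  5+0+1 = 6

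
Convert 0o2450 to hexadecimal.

Each octal digit is 3 bits: 2=010 4=100 5=101 0=000.
Group the bits into nibbles: 0101 0010 1000 → 528.

0x528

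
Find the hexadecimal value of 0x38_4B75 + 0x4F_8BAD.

Add column by column in base 16, right to left:
  5+D = 2 carry 1
  7+A+1 = 2 carry 1
  B+B+1 = 7 carry 1
  4+8+1 = D
  8+F = 7 carry 1
  3+4+1 = 8

0x87D722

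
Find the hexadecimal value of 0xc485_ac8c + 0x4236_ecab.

Add column by column in base 16, right to left:
  c+b = 7 carry 1
  8+a+1 = 3 carry 1
  c+c+1 = 9 carry 1
  a+e+1 = 9 carry 1
  5+6+1 = c
  8+3 = b
  4+2 = 6
  c+4 = 0 carry 1
  final carry 1

0x106bc9937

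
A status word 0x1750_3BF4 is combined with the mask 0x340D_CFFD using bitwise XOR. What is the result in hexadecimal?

0x235DF409

XOR each hex digit independently (no carries):
  1^3=2, 7^4=3, 5^0=5, 0^D=D, 3^C=F, B^F=4, F^F=0, 4^D=9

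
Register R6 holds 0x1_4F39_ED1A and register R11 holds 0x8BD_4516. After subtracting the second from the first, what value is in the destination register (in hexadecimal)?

Subtract column by column in base 16:
  A-6 → 4
  1-1 → 0
  D-5 → 8
  E-4 → A
  9-D → C (borrow)
  3-B-1 → 7 (borrow)
  F-8-1 → 6
  4-0 → 4
  1-0 → 1

0x1467CA804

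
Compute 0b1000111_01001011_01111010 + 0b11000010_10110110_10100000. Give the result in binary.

0b1000010100000001000011010

Add column by column in base 2, right to left:
  0+0 = 0
  1+0 = 1
  0+0 = 0
  1+0 = 1
  1+0 = 1
  1+1 = 0 carry 1
  1+0+1 = 0 carry 1
  0+1+1 = 0 carry 1
  1+0+1 = 0 carry 1
  1+1+1 = 1 carry 1
  0+1+1 = 0 carry 1
  1+0+1 = 0 carry 1
  0+1+1 = 0 carry 1
  0+1+1 = 0 carry 1
  1+0+1 = 0 carry 1
  0+1+1 = 0 carry 1
  1+0+1 = 0 carry 1
  1+1+1 = 1 carry 1
  1+0+1 = 0 carry 1
  0+0+1 = 1
  0+0 = 0
  0+0 = 0
  1+1 = 0 carry 1
  0+1+1 = 0 carry 1
  final carry 1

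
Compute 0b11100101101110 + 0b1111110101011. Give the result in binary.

0b101100100011001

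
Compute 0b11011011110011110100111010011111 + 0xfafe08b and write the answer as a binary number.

0b11101011011111110010111100101010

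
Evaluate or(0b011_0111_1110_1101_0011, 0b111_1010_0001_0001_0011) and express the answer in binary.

0b1111111111111010011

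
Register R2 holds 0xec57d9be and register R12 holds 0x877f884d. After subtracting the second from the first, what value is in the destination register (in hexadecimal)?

0x64d85171

Subtract column by column in base 16:
  e-d → 1
  b-4 → 7
  9-8 → 1
  d-8 → 5
  7-f → 8 (borrow)
  5-7-1 → d (borrow)
  c-7-1 → 4
  e-8 → 6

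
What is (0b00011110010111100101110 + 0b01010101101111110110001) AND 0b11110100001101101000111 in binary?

Add column by column in base 2, right to left:
  0+1 = 1
  1+0 = 1
  1+0 = 1
  1+0 = 1
  0+1 = 1
  1+1 = 0 carry 1
  0+0+1 = 1
  0+1 = 1
  1+1 = 0 carry 1
  1+1+1 = 1 carry 1
  1+1+1 = 1 carry 1
  1+1+1 = 1 carry 1
  0+1+1 = 0 carry 1
  1+0+1 = 0 carry 1
  0+1+1 = 0 carry 1
  0+1+1 = 0 carry 1
  1+0+1 = 0 carry 1
  1+1+1 = 1 carry 1
  1+0+1 = 0 carry 1
  1+1+1 = 1 carry 1
  0+0+1 = 1
  0+1 = 1
Sum = 0b1110100000111011011111; now AND with 0b11110100001101101000111:
  01110100000111011011111
& 11110100001101101000111
= 01110100000101001000111

0b1110100000101001000111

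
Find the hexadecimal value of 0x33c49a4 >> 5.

0x19e24d

5 bits is not a whole number of base-16 digits; in binary: 11001111000100100110100100 >> 5 = 110011110001001001101.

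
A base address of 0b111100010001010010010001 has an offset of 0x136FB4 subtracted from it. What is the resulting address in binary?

0x136FB4 = 0b100110110111110110100 in binary.
Subtract column by column in base 2:
  1-0 → 1
  0-0 → 0
  0-1 → 1 (borrow)
  0-0-1 → 1 (borrow)
  1-1-1 → 1 (borrow)
  0-1-1 → 0 (borrow)
  0-0-1 → 1 (borrow)
  1-1-1 → 1 (borrow)
  0-1-1 → 0 (borrow)
  0-1-1 → 0 (borrow)
  1-1-1 → 1 (borrow)
  0-1-1 → 0 (borrow)
  1-0-1 → 0
  0-1 → 1 (borrow)
  0-1-1 → 0 (borrow)
  0-0-1 → 1 (borrow)
  1-1-1 → 1 (borrow)
  0-1-1 → 0 (borrow)
  0-0-1 → 1 (borrow)
  0-0-1 → 1 (borrow)
  1-1-1 → 1 (borrow)
  1-0-1 → 0
  1-0 → 1
  1-0 → 1

0b110111011010010011011101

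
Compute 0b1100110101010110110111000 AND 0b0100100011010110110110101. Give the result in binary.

AND bit by bit (1 only where both bits are 1):
  1100110101010110110111000
& 0100100011010110110110101
= 0100100001010110110110000

0b0100100001010110110110000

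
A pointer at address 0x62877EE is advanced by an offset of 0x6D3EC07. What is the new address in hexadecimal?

Add column by column in base 16, right to left:
  E+7 = 5 carry 1
  E+0+1 = F
  7+C = 3 carry 1
  7+E+1 = 6 carry 1
  8+3+1 = C
  2+D = F
  6+6 = C

0xCFC63F5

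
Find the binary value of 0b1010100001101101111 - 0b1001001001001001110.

0b1011000100100001

Subtract column by column in base 2:
  1-0 → 1
  1-1 → 0
  1-1 → 0
  1-1 → 0
  0-0 → 0
  1-0 → 1
  1-1 → 0
  0-0 → 0
  1-0 → 1
  1-1 → 0
  0-0 → 0
  0-0 → 0
  0-1 → 1 (borrow)
  0-0-1 → 1 (borrow)
  1-0-1 → 0
  0-1 → 1 (borrow)
  1-0-1 → 0
  0-0 → 0
  1-1 → 0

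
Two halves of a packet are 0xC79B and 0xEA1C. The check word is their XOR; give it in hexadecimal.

0x2D87

XOR each hex digit independently (no carries):
  C^E=2, 7^A=D, 9^1=8, B^C=7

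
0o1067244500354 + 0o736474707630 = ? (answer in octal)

0o2025741410204

Add column by column in base 8, right to left:
  4+0 = 4
  5+3 = 0 carry 1
  3+6+1 = 2 carry 1
  0+7+1 = 0 carry 1
  0+0+1 = 1
  5+7 = 4 carry 1
  4+4+1 = 1 carry 1
  4+7+1 = 4 carry 1
  2+4+1 = 7
  7+6 = 5 carry 1
  6+3+1 = 2 carry 1
  0+7+1 = 0 carry 1
  1+0+1 = 2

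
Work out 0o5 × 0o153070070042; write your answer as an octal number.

Multiply each base-8 digit by 5, carrying:
  2×5 = 10 → write 2 carry 1
  4×5+1 = 21 → write 5 carry 2
  0×5+2 = 2 → write 2
  0×5 = 0 → write 0
  7×5 = 35 → write 3 carry 4
  0×5+4 = 4 → write 4
  0×5 = 0 → write 0
  7×5 = 35 → write 3 carry 4
  0×5+4 = 4 → write 4
  3×5 = 15 → write 7 carry 1
  5×5+1 = 26 → write 2 carry 3
  1×5+3 = 8 → write 0 carry 1
  remaining carry: 1

0o1027430430252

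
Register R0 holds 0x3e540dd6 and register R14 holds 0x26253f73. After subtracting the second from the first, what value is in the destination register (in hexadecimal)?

Subtract column by column in base 16:
  6-3 → 3
  d-7 → 6
  d-f → e (borrow)
  0-3-1 → c (borrow)
  4-5-1 → e (borrow)
  5-2-1 → 2
  e-6 → 8
  3-2 → 1

0x182ece63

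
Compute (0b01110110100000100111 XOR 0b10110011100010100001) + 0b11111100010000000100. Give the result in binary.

0b111000001010010001010

First 0b01110110100000100111 XOR 0b10110011100010100001 = 0b11000101000010000110.
Add column by column in base 2, right to left:
  0+0 = 0
  1+0 = 1
  1+1 = 0 carry 1
  0+0+1 = 1
  0+0 = 0
  0+0 = 0
  0+0 = 0
  1+0 = 1
  0+0 = 0
  0+0 = 0
  0+1 = 1
  0+0 = 0
  1+0 = 1
  0+0 = 0
  1+1 = 0 carry 1
  0+1+1 = 0 carry 1
  0+1+1 = 0 carry 1
  0+1+1 = 0 carry 1
  1+1+1 = 1 carry 1
  1+1+1 = 1 carry 1
  final carry 1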